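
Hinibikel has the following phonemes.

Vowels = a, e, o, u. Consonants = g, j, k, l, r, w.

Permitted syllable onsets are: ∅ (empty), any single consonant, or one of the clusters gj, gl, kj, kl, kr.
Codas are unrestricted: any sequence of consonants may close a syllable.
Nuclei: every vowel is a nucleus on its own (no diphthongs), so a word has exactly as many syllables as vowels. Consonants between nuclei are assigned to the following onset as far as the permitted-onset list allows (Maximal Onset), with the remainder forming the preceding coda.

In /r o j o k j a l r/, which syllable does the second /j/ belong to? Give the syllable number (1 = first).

3

The vowels are o, o, a — 3 nuclei, so 3 syllables.
V1 /o/ – V2 /o/: /j/ is a single consonant, so it becomes the next onset.
V2 /o/ – V3 /a/: /kj/ is a licit onset in full, so it all attaches to the next syllable.
Result: ro.jo.kjalr.
The second /j/ is in the onset of syllable 3 (/kjalr/).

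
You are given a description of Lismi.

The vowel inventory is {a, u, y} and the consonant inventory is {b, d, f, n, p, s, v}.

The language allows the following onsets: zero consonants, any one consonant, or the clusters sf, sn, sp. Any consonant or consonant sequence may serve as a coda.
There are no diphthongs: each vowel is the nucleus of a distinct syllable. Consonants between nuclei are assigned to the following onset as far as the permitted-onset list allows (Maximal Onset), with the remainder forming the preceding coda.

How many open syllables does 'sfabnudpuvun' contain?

1

Vowels present: a, u, u, u; each is a nucleus, giving 4 syllables.
σ1/σ2 boundary: /bn/ splits as /b/ + /n/ (/n/ is the longest suffix that is a licit onset).
σ2/σ3 boundary: /dp/; trying suffixes from longest down, /p/ is the first permitted one, so coda /d/ | onset /p/.
σ3/σ4 boundary: just /v/ — single C goes to the following onset.
So the parse is sfab.nud.pu.vun.
Classifying each syllable: /sfab/ (closed), /nud/ (closed), /pu/ (open), /vun/ (closed).
Open syllables: 1.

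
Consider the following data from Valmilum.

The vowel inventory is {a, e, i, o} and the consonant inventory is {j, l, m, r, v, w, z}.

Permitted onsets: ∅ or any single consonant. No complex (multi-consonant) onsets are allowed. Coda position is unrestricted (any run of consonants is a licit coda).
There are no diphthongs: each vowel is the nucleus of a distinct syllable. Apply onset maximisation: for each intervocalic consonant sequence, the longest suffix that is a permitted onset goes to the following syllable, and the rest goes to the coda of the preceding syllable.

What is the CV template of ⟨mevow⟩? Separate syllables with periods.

The vowels are e, o — 2 nuclei, so 2 syllables.
V1 /e/ – V2 /o/: just /v/ — single C goes to the following onset.
Syllabification: me.vow.
Mapping each syllable to C/V: /me/ → CV, /vow/ → CVC.

CV.CVC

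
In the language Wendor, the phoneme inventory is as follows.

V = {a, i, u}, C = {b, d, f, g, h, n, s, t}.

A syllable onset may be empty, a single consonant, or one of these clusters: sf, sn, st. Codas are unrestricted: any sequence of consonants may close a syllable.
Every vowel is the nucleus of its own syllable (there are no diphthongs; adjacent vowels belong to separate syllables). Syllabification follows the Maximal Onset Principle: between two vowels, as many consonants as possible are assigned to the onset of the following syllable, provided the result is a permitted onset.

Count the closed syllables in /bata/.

Vowels present: a, a; each is a nucleus, giving 2 syllables.
V1 /a/ – V2 /a/: just /t/ — single C goes to the following onset.
Result: ba.ta.
Classifying each syllable: /ba/ (open), /ta/ (open).
Closed syllables: 0.

0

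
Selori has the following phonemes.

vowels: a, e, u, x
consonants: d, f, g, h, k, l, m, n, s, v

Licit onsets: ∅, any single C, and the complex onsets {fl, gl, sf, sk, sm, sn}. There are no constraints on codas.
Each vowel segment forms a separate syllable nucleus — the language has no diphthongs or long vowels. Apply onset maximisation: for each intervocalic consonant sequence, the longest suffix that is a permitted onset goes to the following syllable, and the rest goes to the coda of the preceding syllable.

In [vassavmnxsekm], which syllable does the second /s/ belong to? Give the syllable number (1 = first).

2

The vowels are a, a, x, e — 4 nuclei, so 4 syllables.
/a…a/ gap (V1→V2): /ss/; trying suffixes from longest down, /s/ is the first permitted one, so coda /s/ | onset /s/.
/a…x/ gap (V2→V3): /vmn/; trying suffixes from longest down, /n/ is the first permitted one, so coda /vm/ | onset /n/.
/x…e/ gap (V3→V4): /s/ is a single consonant, so it becomes the next onset.
Result: vas.savm.nx.sekm.
The second /s/ is in the onset of syllable 2 (/savm/).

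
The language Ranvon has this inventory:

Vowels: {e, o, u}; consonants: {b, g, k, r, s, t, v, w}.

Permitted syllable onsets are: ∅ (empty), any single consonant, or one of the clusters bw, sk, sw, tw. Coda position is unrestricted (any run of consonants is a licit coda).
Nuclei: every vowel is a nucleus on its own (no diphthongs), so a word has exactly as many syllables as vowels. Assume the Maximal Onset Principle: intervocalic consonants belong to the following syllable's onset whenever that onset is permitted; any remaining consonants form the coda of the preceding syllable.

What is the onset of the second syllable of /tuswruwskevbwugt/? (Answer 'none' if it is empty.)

The vowels are u, u, e, u — 4 nuclei, so 4 syllables.
/u…u/ gap (V1→V2): /swr/ splits as /sw/ + /r/ (/r/ is the longest suffix that is a licit onset).
/u…e/ gap (V2→V3): /wsk/ splits as /w/ + /sk/ (/sk/ is the longest suffix that is a licit onset).
/e…u/ gap (V3→V4): /vbw/ splits as /v/ + /bw/ (/bw/ is the longest suffix that is a licit onset).
So the parse is tusw.ruw.skev.bwugt.
Syllable 2 is /ruw/: onset /r/, nucleus /u/, coda /w/.

r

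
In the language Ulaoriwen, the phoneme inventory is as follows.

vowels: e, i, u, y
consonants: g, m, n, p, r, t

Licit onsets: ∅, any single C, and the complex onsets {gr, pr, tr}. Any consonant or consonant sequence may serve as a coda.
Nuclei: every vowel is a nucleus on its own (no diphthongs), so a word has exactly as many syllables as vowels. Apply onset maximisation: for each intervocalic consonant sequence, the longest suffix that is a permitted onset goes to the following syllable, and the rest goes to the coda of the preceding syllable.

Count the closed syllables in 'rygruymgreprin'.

2

Nuclei (vowels): y, u, y, e, i → 5 syllables.
/y…u/ gap (V1→V2): cluster /gr/ — /gr/ is itself a permitted onset, so the whole cluster goes right; preceding coda = ∅.
/u…y/ gap (V2→V3): no consonants, so the boundary falls immediately after /u/.
/y…e/ gap (V3→V4): /mgr/; trying suffixes from longest down, /gr/ is the first permitted one, so coda /m/ | onset /gr/.
/e…i/ gap (V4→V5): /pr/ — entire cluster is a permitted onset → onset /pr/, coda ∅.
Syllabification: ry.gru.ym.gre.prin.
Classifying each syllable: /ry/ (open), /gru/ (open), /ym/ (closed), /gre/ (open), /prin/ (closed).
Closed syllables: 2.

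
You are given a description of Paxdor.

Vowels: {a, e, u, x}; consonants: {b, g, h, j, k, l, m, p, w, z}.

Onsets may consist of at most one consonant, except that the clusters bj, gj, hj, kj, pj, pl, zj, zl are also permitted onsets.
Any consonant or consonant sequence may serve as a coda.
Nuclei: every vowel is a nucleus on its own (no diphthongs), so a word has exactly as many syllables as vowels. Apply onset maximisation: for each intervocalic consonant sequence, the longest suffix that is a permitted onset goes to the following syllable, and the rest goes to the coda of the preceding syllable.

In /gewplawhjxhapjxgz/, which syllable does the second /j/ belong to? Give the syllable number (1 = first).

5

Nuclei (vowels): e, a, x, a, x → 5 syllables.
Between /e/ (V1) and /a/ (V2): cluster /wpl/ — the longest permitted-onset suffix is /pl/; onset = /pl/, preceding coda = /w/.
Between /a/ (V2) and /x/ (V3): /whj/ splits as /w/ + /hj/ (/hj/ is the longest suffix that is a licit onset).
Between /x/ (V3) and /a/ (V4): /h/ is a single consonant, so it becomes the next onset.
Between /a/ (V4) and /x/ (V5): cluster /pj/ — /pj/ is itself a permitted onset, so the whole cluster goes right; preceding coda = ∅.
Result: gew.plaw.hjx.ha.pjxgz.
The second /j/ is in the onset of syllable 5 (/pjxgz/).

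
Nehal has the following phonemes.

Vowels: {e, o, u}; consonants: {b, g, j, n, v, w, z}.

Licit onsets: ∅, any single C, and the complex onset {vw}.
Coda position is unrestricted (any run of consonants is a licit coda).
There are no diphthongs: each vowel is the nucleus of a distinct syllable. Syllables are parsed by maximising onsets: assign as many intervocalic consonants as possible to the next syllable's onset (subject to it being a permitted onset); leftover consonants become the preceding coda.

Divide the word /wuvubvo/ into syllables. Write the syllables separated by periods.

wu.vub.vo

Vowels present: u, u, o; each is a nucleus, giving 3 syllables.
V1 /u/ – V2 /u/: just /v/ — single C goes to the following onset.
V2 /u/ – V3 /o/: /bv/ splits as /b/ + /v/ (/v/ is the longest suffix that is a licit onset).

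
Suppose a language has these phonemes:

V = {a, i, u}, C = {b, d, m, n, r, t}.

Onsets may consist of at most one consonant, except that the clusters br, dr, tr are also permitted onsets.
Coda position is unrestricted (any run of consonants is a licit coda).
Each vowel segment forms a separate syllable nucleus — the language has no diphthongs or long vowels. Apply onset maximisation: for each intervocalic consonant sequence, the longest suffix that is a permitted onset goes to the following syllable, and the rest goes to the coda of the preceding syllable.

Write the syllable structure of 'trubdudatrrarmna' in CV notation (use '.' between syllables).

The vowels are u, u, a, a, a — 5 nuclei, so 5 syllables.
V1 /u/ – V2 /u/: /bd/ — longest licit onset from the right is /d/, leaving /b/ as coda.
V2 /u/ – V3 /a/: /d/ is a single consonant, so it becomes the next onset.
V3 /a/ – V4 /a/: /trr/; trying suffixes from longest down, /r/ is the first permitted one, so coda /tr/ | onset /r/.
V4 /a/ – V5 /a/: cluster /rmn/ — the longest permitted-onset suffix is /n/; onset = /n/, preceding coda = /rm/.
Putting it together: trub.du.datr.rarm.na.
Mapping each syllable to C/V: /trub/ → CCVC, /du/ → CV, /datr/ → CVCC, /rarm/ → CVCC, /na/ → CV.

CCVC.CV.CVCC.CVCC.CV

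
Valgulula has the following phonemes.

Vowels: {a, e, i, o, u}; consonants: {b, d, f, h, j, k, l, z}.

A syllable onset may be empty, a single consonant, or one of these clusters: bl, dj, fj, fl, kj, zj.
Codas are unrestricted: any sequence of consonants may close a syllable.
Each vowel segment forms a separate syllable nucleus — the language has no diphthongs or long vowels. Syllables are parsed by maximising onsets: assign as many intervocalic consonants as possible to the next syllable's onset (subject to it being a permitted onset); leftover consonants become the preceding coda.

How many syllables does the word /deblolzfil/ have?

3

The vowels are e, o, i — 3 nuclei, so 3 syllables.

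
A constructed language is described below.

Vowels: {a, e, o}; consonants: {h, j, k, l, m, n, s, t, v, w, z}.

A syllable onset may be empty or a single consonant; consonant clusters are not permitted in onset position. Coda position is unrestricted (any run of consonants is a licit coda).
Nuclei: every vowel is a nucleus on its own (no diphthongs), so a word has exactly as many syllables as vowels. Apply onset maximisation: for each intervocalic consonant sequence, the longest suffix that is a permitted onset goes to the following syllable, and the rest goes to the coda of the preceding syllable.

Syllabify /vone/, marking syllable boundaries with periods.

vo.ne

Nuclei (vowels): o, e → 2 syllables.
V1 /o/ – V2 /e/: /n/ → onset of the next syllable (single consonants are always licit onsets).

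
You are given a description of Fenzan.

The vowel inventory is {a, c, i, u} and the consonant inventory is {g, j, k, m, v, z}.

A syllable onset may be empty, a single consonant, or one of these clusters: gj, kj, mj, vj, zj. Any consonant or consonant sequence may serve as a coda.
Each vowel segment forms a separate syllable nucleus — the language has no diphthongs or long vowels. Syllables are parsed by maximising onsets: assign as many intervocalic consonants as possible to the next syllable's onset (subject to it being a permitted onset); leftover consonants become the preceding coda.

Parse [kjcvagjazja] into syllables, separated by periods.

Nuclei (vowels): c, a, a, a → 4 syllables.
σ1/σ2 boundary: just /v/ — single C goes to the following onset.
σ2/σ3 boundary: /gj/ — entire cluster is a permitted onset → onset /gj/, coda ∅.
σ3/σ4 boundary: cluster /zj/ — /zj/ is itself a permitted onset, so the whole cluster goes right; preceding coda = ∅.

kjc.va.gja.zja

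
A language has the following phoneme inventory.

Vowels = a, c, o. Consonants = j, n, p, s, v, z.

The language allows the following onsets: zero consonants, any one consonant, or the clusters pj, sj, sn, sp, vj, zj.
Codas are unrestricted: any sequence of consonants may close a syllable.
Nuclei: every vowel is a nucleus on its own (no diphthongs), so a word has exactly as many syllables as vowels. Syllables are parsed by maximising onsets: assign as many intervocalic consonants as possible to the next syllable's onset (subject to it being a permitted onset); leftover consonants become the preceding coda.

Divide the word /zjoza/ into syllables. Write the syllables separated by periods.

zjo.za

Nuclei (vowels): o, a → 2 syllables.
σ1/σ2 boundary: just /z/ — single C goes to the following onset.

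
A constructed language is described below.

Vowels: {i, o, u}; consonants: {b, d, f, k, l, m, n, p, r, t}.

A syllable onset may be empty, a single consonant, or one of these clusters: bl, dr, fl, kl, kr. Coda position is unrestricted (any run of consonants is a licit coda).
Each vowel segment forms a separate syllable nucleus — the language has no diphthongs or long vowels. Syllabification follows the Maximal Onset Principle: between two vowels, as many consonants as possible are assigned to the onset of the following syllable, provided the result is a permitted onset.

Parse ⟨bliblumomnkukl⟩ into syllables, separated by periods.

Nuclei (vowels): i, u, o, u → 4 syllables.
V1 /i/ – V2 /u/: cluster /bl/ — /bl/ is itself a permitted onset, so the whole cluster goes right; preceding coda = ∅.
V2 /u/ – V3 /o/: /m/ is a single consonant, so it becomes the next onset.
V3 /o/ – V4 /u/: /mnk/ splits as /mn/ + /k/ (/k/ is the longest suffix that is a licit onset).

bli.blu.momn.kukl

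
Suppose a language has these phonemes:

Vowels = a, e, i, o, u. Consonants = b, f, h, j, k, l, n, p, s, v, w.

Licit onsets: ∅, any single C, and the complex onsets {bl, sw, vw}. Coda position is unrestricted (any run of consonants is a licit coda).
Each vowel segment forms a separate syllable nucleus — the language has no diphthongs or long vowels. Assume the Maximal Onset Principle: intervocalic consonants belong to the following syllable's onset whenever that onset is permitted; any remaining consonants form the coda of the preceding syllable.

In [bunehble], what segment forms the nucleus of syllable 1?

Nuclei (vowels): u, e, e → 3 syllables.
The first nucleus (vowel 1 from the left) is /u/.

u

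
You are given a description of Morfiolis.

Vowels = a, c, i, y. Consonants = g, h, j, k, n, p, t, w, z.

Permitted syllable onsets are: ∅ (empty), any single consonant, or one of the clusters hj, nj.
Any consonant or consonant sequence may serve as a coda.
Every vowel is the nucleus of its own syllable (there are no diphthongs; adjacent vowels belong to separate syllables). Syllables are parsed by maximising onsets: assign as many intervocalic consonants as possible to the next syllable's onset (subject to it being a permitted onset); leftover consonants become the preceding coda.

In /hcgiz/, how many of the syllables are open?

1

Vowels present: c, i; each is a nucleus, giving 2 syllables.
/c…i/ gap (V1→V2): just /g/ — single C goes to the following onset.
Putting it together: hc.giz.
Classifying each syllable: /hc/ (open), /giz/ (closed).
Open syllables: 1.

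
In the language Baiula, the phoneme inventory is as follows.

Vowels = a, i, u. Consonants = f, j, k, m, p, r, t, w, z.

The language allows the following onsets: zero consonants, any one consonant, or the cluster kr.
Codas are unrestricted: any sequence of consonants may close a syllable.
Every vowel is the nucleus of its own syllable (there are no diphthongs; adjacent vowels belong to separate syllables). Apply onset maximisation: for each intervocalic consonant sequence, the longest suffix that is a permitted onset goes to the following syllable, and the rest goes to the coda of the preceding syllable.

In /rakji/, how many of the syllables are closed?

1

Nuclei (vowels): a, i → 2 syllables.
V1 /a/ – V2 /i/: /kj/ — longest licit onset from the right is /j/, leaving /k/ as coda.
So the parse is rak.ji.
Classifying each syllable: /rak/ (closed), /ji/ (open).
Closed syllables: 1.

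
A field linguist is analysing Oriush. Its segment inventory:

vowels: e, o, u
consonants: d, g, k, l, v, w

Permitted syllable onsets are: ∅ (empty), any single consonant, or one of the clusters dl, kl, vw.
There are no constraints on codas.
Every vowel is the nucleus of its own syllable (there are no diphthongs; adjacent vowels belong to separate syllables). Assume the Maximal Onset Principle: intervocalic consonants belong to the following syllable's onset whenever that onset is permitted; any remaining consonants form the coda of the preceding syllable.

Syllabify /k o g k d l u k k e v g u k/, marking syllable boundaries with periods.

Nuclei (vowels): o, u, e, u → 4 syllables.
/o…u/ gap (V1→V2): /gkdl/ — longest licit onset from the right is /dl/, leaving /gk/ as coda.
/u…e/ gap (V2→V3): /kk/ splits as /k/ + /k/ (/k/ is the longest suffix that is a licit onset).
/e…u/ gap (V3→V4): /vg/ splits as /v/ + /g/ (/g/ is the longest suffix that is a licit onset).

kogk.dluk.kev.guk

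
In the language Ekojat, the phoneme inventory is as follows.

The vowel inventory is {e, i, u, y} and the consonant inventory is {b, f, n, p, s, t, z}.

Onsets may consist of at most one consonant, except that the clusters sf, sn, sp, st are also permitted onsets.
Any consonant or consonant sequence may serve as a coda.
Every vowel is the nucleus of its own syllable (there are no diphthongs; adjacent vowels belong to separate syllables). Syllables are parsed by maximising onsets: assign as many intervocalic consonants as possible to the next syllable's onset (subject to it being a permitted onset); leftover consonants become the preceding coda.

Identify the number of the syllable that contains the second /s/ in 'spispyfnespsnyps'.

The vowels are i, y, e, y — 4 nuclei, so 4 syllables.
σ1/σ2 boundary: /sp/ is a licit onset in full, so it all attaches to the next syllable.
σ2/σ3 boundary: /fn/ splits as /f/ + /n/ (/n/ is the longest suffix that is a licit onset).
σ3/σ4 boundary: /spsn/; trying suffixes from longest down, /sn/ is the first permitted one, so coda /sp/ | onset /sn/.
So the parse is spi.spyf.nesp.snyps.
The second /s/ is in the onset of syllable 2 (/spyf/).

2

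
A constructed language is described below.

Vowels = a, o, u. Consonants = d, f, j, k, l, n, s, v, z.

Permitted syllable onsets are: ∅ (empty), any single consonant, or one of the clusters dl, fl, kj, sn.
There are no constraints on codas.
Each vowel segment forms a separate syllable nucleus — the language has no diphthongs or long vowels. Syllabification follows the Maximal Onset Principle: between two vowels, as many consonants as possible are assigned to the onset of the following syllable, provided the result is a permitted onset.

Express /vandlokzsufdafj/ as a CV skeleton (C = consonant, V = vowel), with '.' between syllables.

Vowels present: a, o, u, a; each is a nucleus, giving 4 syllables.
/a…o/ gap (V1→V2): cluster /ndl/ — the longest permitted-onset suffix is /dl/; onset = /dl/, preceding coda = /n/.
/o…u/ gap (V2→V3): /kzs/ — longest licit onset from the right is /s/, leaving /kz/ as coda.
/u…a/ gap (V3→V4): /fd/ — longest licit onset from the right is /d/, leaving /f/ as coda.
Result: van.dlokz.suf.dafj.
Mapping each syllable to C/V: /van/ → CVC, /dlokz/ → CCVCC, /suf/ → CVC, /dafj/ → CVCC.

CVC.CCVCC.CVC.CVCC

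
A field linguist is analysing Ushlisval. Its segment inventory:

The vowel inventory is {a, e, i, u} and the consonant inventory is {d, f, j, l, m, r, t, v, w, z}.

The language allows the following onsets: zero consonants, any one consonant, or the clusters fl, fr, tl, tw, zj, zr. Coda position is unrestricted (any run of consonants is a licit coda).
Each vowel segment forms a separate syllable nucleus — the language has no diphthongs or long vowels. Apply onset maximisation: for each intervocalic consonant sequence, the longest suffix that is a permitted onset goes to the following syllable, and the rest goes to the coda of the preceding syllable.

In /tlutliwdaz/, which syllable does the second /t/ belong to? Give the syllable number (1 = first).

Vowels present: u, i, a; each is a nucleus, giving 3 syllables.
V1 /u/ – V2 /i/: /tl/ is a licit onset in full, so it all attaches to the next syllable.
V2 /i/ – V3 /a/: cluster /wd/ — the longest permitted-onset suffix is /d/; onset = /d/, preceding coda = /w/.
Result: tlu.tliw.daz.
The second /t/ is in the onset of syllable 2 (/tliw/).

2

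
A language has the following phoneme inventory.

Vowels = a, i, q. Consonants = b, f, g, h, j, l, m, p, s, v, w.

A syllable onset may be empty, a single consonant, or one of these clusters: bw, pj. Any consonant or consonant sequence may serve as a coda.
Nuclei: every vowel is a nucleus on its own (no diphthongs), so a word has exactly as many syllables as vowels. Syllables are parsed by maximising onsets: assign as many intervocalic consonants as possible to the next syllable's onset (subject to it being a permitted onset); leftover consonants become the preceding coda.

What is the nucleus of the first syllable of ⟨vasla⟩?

a

The vowels are a, a — 2 nuclei, so 2 syllables.
The first nucleus (vowel 1 from the left) is /a/.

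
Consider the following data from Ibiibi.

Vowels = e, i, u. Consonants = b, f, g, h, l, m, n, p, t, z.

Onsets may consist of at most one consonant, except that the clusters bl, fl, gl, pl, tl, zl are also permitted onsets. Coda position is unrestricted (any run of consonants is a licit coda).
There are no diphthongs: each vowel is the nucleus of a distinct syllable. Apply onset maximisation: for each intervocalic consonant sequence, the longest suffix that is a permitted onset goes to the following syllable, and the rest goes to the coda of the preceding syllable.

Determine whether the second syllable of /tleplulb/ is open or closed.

closed

The vowels are e, u — 2 nuclei, so 2 syllables.
/e…u/ gap (V1→V2): cluster /pl/ — /pl/ is itself a permitted onset, so the whole cluster goes right; preceding coda = ∅.
Syllabification: tle.plulb.
Syllable 2 is /plulb/ with coda /lb/, so it is closed.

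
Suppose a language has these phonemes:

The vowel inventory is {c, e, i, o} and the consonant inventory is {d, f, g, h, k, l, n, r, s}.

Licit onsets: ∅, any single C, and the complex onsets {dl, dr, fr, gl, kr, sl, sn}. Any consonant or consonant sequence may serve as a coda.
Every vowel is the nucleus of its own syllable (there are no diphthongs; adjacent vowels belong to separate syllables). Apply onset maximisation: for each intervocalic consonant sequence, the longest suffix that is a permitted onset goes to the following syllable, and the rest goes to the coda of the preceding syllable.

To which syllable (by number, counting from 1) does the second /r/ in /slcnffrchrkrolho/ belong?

Vowels present: c, c, o, o; each is a nucleus, giving 4 syllables.
Between /c/ (V1) and /c/ (V2): /nffr/; trying suffixes from longest down, /fr/ is the first permitted one, so coda /nf/ | onset /fr/.
Between /c/ (V2) and /o/ (V3): /hrkr/; trying suffixes from longest down, /kr/ is the first permitted one, so coda /hr/ | onset /kr/.
Between /o/ (V3) and /o/ (V4): /lh/; trying suffixes from longest down, /h/ is the first permitted one, so coda /l/ | onset /h/.
Syllabification: slcnf.frchr.krol.ho.
The second /r/ is in the coda of syllable 2 (/frchr/).

2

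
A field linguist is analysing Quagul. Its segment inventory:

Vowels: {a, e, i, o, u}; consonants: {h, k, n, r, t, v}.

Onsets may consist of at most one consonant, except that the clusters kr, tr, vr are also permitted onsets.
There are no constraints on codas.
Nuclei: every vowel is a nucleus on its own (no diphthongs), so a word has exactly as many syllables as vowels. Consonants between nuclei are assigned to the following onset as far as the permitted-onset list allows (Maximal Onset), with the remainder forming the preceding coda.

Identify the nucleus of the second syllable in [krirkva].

Vowels present: i, a; each is a nucleus, giving 2 syllables.
The second nucleus (vowel 2 from the left) is /a/.

a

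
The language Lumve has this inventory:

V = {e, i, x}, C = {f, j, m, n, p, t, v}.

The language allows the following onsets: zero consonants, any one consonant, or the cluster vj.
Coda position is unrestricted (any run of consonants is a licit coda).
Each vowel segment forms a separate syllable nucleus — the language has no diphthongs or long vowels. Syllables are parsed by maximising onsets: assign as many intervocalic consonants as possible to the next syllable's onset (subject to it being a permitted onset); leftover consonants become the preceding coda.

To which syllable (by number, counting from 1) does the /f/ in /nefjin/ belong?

Nuclei (vowels): e, i → 2 syllables.
Between /e/ (V1) and /i/ (V2): /fj/; trying suffixes from longest down, /j/ is the first permitted one, so coda /f/ | onset /j/.
Result: nef.jin.
The /f/ is in the coda of syllable 1 (/nef/).

1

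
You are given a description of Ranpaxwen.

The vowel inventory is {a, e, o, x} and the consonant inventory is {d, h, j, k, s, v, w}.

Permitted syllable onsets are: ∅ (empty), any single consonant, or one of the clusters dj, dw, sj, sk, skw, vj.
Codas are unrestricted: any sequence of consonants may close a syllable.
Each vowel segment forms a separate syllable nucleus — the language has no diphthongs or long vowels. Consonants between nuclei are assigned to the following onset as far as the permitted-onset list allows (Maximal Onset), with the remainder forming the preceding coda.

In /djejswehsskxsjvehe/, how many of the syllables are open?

The vowels are e, e, x, e, e — 5 nuclei, so 5 syllables.
Between /e/ (V1) and /e/ (V2): /jsw/ splits as /js/ + /w/ (/w/ is the longest suffix that is a licit onset).
Between /e/ (V2) and /x/ (V3): cluster /hssk/ — the longest permitted-onset suffix is /sk/; onset = /sk/, preceding coda = /hs/.
Between /x/ (V3) and /e/ (V4): /sjv/; trying suffixes from longest down, /v/ is the first permitted one, so coda /sj/ | onset /v/.
Between /e/ (V4) and /e/ (V5): just /h/ — single C goes to the following onset.
So the parse is djejs.wehs.skxsj.ve.he.
Classifying each syllable: /djejs/ (closed), /wehs/ (closed), /skxsj/ (closed), /ve/ (open), /he/ (open).
Open syllables: 2.

2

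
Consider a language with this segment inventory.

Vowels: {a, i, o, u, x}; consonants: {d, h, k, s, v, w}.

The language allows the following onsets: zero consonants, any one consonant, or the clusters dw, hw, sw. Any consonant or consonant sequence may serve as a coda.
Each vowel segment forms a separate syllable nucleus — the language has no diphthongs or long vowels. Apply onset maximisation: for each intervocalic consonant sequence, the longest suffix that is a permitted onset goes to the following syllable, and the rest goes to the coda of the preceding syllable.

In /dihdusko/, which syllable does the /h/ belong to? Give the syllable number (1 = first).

1

The vowels are i, u, o — 3 nuclei, so 3 syllables.
/i…u/ gap (V1→V2): /hd/ — longest licit onset from the right is /d/, leaving /h/ as coda.
/u…o/ gap (V2→V3): /sk/; trying suffixes from longest down, /k/ is the first permitted one, so coda /s/ | onset /k/.
Putting it together: dih.dus.ko.
The /h/ is in the coda of syllable 1 (/dih/).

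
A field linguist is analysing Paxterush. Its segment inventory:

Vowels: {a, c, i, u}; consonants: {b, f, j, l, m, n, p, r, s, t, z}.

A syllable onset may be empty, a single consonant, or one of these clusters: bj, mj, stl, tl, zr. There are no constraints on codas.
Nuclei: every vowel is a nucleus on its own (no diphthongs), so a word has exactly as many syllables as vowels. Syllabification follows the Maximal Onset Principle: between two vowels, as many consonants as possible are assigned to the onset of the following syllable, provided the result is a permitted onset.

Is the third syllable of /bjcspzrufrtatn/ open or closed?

closed

The vowels are c, u, a — 3 nuclei, so 3 syllables.
V1 /c/ – V2 /u/: /spzr/; trying suffixes from longest down, /zr/ is the first permitted one, so coda /sp/ | onset /zr/.
V2 /u/ – V3 /a/: /frt/ splits as /fr/ + /t/ (/t/ is the longest suffix that is a licit onset).
Putting it together: bjcsp.zrufr.tatn.
Syllable 3 is /tatn/ with coda /tn/, so it is closed.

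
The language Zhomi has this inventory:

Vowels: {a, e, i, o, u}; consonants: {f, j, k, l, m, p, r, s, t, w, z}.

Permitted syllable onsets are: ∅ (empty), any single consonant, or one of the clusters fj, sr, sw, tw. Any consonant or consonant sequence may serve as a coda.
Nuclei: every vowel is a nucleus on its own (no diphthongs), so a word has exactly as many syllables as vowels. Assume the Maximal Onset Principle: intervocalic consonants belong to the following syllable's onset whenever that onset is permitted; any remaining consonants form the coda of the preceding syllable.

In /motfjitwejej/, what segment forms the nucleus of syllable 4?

e

The vowels are o, i, e, e — 4 nuclei, so 4 syllables.
The fourth nucleus (vowel 4 from the left) is /e/.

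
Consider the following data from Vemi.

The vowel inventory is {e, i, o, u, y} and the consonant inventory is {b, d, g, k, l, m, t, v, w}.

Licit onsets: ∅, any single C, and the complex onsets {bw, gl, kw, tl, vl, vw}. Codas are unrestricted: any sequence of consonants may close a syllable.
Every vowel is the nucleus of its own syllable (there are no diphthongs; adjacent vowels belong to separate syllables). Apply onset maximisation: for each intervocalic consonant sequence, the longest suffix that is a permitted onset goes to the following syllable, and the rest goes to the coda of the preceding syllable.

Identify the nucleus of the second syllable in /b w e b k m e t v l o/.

Nuclei (vowels): e, e, o → 3 syllables.
The second nucleus (vowel 2 from the left) is /e/.

e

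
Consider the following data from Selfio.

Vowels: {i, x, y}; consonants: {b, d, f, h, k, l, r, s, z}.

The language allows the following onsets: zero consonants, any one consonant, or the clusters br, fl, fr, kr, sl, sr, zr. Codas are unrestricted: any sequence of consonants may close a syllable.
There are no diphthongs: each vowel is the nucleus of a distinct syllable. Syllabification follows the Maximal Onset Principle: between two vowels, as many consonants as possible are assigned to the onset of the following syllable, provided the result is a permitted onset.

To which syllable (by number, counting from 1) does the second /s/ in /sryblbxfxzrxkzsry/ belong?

5

Vowels present: y, x, x, x, y; each is a nucleus, giving 5 syllables.
Between /y/ (V1) and /x/ (V2): /blb/ — longest licit onset from the right is /b/, leaving /bl/ as coda.
Between /x/ (V2) and /x/ (V3): /f/ is a single consonant, so it becomes the next onset.
Between /x/ (V3) and /x/ (V4): /zr/ is a licit onset in full, so it all attaches to the next syllable.
Between /x/ (V4) and /y/ (V5): /kzsr/ — longest licit onset from the right is /sr/, leaving /kz/ as coda.
Result: srybl.bx.fx.zrxkz.sry.
The second /s/ is in the onset of syllable 5 (/sry/).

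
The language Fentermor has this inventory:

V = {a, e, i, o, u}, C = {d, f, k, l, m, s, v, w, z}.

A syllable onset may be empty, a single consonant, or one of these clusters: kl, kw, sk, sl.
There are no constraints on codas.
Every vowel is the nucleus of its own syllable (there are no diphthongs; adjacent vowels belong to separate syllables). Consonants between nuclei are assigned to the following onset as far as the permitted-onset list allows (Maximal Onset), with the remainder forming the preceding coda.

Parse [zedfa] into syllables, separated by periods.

The vowels are e, a — 2 nuclei, so 2 syllables.
V1 /e/ – V2 /a/: /df/ splits as /d/ + /f/ (/f/ is the longest suffix that is a licit onset).

zed.fa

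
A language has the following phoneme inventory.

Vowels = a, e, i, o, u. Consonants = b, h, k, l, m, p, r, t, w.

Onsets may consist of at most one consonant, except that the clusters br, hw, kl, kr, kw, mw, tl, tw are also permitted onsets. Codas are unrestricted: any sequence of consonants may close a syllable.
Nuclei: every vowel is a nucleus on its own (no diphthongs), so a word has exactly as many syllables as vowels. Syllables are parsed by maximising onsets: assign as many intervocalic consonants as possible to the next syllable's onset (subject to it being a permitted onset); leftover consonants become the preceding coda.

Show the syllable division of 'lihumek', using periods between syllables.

li.hu.mek

Vowels present: i, u, e; each is a nucleus, giving 3 syllables.
/i…u/ gap (V1→V2): just /h/ — single C goes to the following onset.
/u…e/ gap (V2→V3): /m/ → onset of the next syllable (single consonants are always licit onsets).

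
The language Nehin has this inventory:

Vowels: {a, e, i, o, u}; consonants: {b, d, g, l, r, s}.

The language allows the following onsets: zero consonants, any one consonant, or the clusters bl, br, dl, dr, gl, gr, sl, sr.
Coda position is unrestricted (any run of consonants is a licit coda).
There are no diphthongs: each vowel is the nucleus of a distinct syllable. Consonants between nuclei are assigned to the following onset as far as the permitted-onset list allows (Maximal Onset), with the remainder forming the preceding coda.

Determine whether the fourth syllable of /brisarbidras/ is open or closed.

The vowels are i, a, i, a — 4 nuclei, so 4 syllables.
σ1/σ2 boundary: /s/ is a single consonant, so it becomes the next onset.
σ2/σ3 boundary: /rb/ — longest licit onset from the right is /b/, leaving /r/ as coda.
σ3/σ4 boundary: /dr/ is a licit onset in full, so it all attaches to the next syllable.
Result: bri.sar.bi.dras.
Syllable 4 is /dras/ with coda /s/, so it is closed.

closed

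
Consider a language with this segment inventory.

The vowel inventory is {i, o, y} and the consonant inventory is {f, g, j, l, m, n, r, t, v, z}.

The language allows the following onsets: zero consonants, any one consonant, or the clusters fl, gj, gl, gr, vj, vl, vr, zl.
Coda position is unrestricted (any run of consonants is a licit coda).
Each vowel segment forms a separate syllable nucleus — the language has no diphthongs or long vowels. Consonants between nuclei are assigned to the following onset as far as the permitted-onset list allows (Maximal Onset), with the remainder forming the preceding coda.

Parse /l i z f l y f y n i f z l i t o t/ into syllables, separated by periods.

liz.fly.fy.nif.zli.tot

Vowels present: i, y, y, i, i, o; each is a nucleus, giving 6 syllables.
V1 /i/ – V2 /y/: /zfl/ — longest licit onset from the right is /fl/, leaving /z/ as coda.
V2 /y/ – V3 /y/: /f/ is a single consonant, so it becomes the next onset.
V3 /y/ – V4 /i/: just /n/ — single C goes to the following onset.
V4 /i/ – V5 /i/: /fzl/ splits as /f/ + /zl/ (/zl/ is the longest suffix that is a licit onset).
V5 /i/ – V6 /o/: just /t/ — single C goes to the following onset.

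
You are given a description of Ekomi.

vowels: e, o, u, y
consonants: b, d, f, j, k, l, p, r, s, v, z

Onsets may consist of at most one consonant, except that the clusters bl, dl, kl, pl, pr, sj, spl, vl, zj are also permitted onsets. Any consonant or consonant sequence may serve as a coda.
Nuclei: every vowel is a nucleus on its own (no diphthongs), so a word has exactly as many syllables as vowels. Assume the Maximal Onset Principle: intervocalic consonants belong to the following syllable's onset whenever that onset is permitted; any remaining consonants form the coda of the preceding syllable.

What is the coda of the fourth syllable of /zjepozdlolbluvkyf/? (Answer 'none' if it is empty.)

The vowels are e, o, o, u, y — 5 nuclei, so 5 syllables.
V1 /e/ – V2 /o/: /p/ is a single consonant, so it becomes the next onset.
V2 /o/ – V3 /o/: /zdl/; trying suffixes from longest down, /dl/ is the first permitted one, so coda /z/ | onset /dl/.
V3 /o/ – V4 /u/: cluster /lbl/ — the longest permitted-onset suffix is /bl/; onset = /bl/, preceding coda = /l/.
V4 /u/ – V5 /y/: /vk/ splits as /v/ + /k/ (/k/ is the longest suffix that is a licit onset).
So the parse is zje.poz.dlol.bluv.kyf.
Syllable 4 is /bluv/: onset /bl/, nucleus /u/, coda /v/.

v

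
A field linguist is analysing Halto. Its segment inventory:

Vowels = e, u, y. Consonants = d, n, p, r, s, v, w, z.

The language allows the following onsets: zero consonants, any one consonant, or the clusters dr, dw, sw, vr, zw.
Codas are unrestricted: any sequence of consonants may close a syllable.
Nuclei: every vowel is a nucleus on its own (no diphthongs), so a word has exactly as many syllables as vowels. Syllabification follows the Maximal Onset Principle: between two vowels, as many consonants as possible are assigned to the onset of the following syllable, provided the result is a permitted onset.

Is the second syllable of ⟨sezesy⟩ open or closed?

open

Nuclei (vowels): e, e, y → 3 syllables.
V1 /e/ – V2 /e/: just /z/ — single C goes to the following onset.
V2 /e/ – V3 /y/: just /s/ — single C goes to the following onset.
Putting it together: se.ze.sy.
Syllable 2 is /ze/; it ends in its nucleus with no coda, so it is open.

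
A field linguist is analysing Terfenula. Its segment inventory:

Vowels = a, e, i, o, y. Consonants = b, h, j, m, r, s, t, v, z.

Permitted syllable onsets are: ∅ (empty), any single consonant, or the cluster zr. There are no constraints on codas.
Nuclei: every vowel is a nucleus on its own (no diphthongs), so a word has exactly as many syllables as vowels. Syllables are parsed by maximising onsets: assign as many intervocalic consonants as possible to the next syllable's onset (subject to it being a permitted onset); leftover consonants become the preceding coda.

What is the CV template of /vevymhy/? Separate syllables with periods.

The vowels are e, y, y — 3 nuclei, so 3 syllables.
V1 /e/ – V2 /y/: /v/ → onset of the next syllable (single consonants are always licit onsets).
V2 /y/ – V3 /y/: cluster /mh/ — the longest permitted-onset suffix is /h/; onset = /h/, preceding coda = /m/.
Syllabification: ve.vym.hy.
Mapping each syllable to C/V: /ve/ → CV, /vym/ → CVC, /hy/ → CV.

CV.CVC.CV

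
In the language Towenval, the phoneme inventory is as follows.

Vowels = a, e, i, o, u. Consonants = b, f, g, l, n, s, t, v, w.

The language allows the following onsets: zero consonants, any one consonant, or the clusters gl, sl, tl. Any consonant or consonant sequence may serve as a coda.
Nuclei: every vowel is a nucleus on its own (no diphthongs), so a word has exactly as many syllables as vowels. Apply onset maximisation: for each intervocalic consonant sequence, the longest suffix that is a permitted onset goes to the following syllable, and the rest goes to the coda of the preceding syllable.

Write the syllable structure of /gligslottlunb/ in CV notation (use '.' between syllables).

The vowels are i, o, u — 3 nuclei, so 3 syllables.
V1 /i/ – V2 /o/: /gsl/ — longest licit onset from the right is /sl/, leaving /g/ as coda.
V2 /o/ – V3 /u/: /ttl/ splits as /t/ + /tl/ (/tl/ is the longest suffix that is a licit onset).
Putting it together: glig.slot.tlunb.
Mapping each syllable to C/V: /glig/ → CCVC, /slot/ → CCVC, /tlunb/ → CCVCC.

CCVC.CCVC.CCVCC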